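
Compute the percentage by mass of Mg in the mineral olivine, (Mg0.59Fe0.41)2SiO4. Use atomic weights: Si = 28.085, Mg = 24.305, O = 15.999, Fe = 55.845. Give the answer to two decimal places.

17.22 weight percent

Formula mass = 1.18·24.305 + 0.82·55.845 + 1·28.085 + 4·15.999 = 166.554 g/mol, of which 28.680 g is Mg.
So Mg makes up 28.680/166.554 = 0.1722 of the mass, i.e. 17.22%.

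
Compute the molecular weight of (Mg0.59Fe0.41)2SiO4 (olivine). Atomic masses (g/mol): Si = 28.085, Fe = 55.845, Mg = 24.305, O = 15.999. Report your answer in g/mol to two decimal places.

166.55 g/mol

Mg: 1.18 × 24.305 = 28.6799
Fe: 0.82 × 55.845 = 45.7929
Si: 1 × 28.085 = 28.0850
O: 4 × 15.999 = 63.9960
Summing the contributions gives the formula mass.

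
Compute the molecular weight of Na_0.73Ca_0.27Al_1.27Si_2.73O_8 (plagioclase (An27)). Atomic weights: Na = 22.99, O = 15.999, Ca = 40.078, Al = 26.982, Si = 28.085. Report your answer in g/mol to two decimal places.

M = 0.73·22.99 + 0.27·40.078 + 1.27·26.982 + 2.73·28.085 + 8·15.999

266.53 g/mol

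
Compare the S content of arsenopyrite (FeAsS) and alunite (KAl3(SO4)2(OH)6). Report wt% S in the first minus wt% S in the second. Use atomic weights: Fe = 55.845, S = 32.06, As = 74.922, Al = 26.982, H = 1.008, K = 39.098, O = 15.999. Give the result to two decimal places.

4.21 percentage points

First mineral: 32.060 g S in 162.827 g formula = 19.69 wt% S.
Second mineral: 64.120 g S in 414.198 g formula = 15.48 wt% S.
19.69% − 15.48% gives a difference of 4.21 percentage points.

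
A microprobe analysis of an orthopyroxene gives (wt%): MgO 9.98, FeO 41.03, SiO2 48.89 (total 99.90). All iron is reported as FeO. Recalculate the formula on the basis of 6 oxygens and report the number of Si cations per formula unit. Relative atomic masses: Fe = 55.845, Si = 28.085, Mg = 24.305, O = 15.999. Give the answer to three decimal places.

1.996 Si apfu

9.98 wt% MgO ÷ 40.304 g/mol = 0.24762 mol, giving 0.24762 Mg and 0.24762 O.
41.03 wt% FeO ÷ 71.844 g/mol = 0.57110 mol, giving 0.57110 Fe and 0.57110 O.
48.89 wt% SiO2 ÷ 60.083 g/mol = 0.81371 mol, giving 0.81371 Si and 1.62742 O.
Oxygen sums to 2.44614; scaling by 6/2.44614 = 2.45284 puts the formula on 6 O.
Si: 0.81371 × 2.45284 = 1.996 atoms per formula unit.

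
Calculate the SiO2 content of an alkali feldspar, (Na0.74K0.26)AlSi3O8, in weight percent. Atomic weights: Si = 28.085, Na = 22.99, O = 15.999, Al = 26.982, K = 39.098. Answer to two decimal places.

Molar mass of (Na0.74K0.26)AlSi3O8 = 0.74*22.99 + 0.26*39.098 + 1*26.982 + 3*28.085 + 8*15.999 = 266.407 g/mol.
Each formula unit contains 3 Si, equivalent to 3/1 = 3.0000 mol SiO2.
M(SiO2) = 1×28.085 + 2×15.999 = 60.083 g/mol.
Mass of SiO2 per formula unit = 3.0000 × 60.083 = 180.249 g.
SiO2 wt% = 180.249 / 266.407 × 100 = 67.66%.

67.66 wt%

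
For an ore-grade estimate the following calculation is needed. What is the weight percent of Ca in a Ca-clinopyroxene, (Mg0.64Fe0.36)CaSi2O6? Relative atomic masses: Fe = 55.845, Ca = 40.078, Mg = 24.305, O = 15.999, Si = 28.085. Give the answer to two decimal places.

17.59 weight percent

Formula mass = 0.64*24.305 + 0.36*55.845 + 1*40.078 + 2*28.085 + 6*15.999 = 227.901 g/mol, of which 40.078 g is Ca.
So Ca makes up 40.078/227.901 = 0.1759 of the mass, i.e. 17.59%.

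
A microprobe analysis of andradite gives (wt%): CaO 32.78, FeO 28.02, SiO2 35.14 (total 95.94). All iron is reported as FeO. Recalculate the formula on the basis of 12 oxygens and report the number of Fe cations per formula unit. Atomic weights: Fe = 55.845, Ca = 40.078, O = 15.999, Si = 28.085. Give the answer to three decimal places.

CaO (M=56.077): mol = 0.58455; Ca = 0.58455, O = 0.58455.
FeO (M=71.844): mol = 0.39001; Fe = 0.39001, O = 0.39001.
SiO2 (M=60.083): mol = 0.58486; Si = 0.58486, O = 1.16972.
ΣO = 2.14428; factor = 12/ΣO = 5.59628.
Fe apfu = 0.39001 × 5.59628 = 2.183.

2.183 Fe apfu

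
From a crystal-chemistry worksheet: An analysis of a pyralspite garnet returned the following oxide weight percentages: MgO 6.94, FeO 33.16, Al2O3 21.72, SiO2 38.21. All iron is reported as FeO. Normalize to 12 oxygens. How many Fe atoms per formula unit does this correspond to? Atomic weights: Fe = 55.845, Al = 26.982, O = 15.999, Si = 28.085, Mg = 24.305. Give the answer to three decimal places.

2.177 Fe apfu

MgO (M=40.304): mol = 0.17219; Mg = 0.17219, O = 0.17219.
FeO (M=71.844): mol = 0.46156; Fe = 0.46156, O = 0.46156.
Al2O3 (M=101.961): mol = 0.21302; Al = 0.42604, O = 0.63906.
SiO2 (M=60.083): mol = 0.63595; Si = 0.63595, O = 1.27190.
ΣO = 2.54471; factor = 12/ΣO = 4.71567.
Fe apfu = 0.46156 × 4.71567 = 2.177.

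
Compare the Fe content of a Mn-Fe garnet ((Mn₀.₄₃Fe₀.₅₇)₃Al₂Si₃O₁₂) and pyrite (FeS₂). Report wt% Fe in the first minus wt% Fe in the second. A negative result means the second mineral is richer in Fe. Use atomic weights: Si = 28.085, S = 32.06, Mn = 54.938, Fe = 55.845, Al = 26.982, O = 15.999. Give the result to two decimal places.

M((Mn₀.₄₃Fe₀.₅₇)₃Al₂Si₃O₁₂) = 496.572 g/mol, so wt% Fe = 95.495/496.572 × 100 = 19.23%.
M(FeS₂) = 119.965 g/mol, so wt% Fe = 55.845/119.965 × 100 = 46.55%.
19.23 − 46.55 = -27.32 pp.

-27.32 percentage points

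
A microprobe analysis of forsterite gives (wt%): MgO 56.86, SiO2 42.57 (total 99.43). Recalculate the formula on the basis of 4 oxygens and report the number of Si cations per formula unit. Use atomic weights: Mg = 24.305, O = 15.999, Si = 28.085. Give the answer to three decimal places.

56.86 wt% MgO ÷ 40.304 g/mol = 1.41078 mol, giving 1.41078 Mg and 1.41078 O.
42.57 wt% SiO2 ÷ 60.083 g/mol = 0.70852 mol, giving 0.70852 Si and 1.41704 O.
Oxygen sums to 2.82782; scaling by 4/2.82782 = 1.41452 puts the formula on 4 O.
Si: 0.70852 × 1.41452 = 1.002 atoms per formula unit.

1.002 Si apfu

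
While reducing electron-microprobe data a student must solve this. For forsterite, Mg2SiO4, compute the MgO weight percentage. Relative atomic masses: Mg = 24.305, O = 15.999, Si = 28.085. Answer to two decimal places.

57.29 wt%

M(Mg2SiO4) = 140.691 g/mol; M(MgO) = 40.304 g/mol.
Moles MgO per formula unit = 2 Mg ÷ 1 = 2.0000.
MgO fraction = (2.0000 × 40.304) / 140.691 = 80.608/140.691 = 0.5729.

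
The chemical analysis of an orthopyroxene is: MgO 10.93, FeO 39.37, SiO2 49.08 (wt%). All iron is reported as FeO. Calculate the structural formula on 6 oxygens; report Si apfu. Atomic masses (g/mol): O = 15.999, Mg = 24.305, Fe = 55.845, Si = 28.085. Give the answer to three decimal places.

1.998 Si apfu

MgO: 10.93/40.304 = 0.27119 mol → 0.27119 mol Mg, 0.27119 mol O.
FeO: 39.37/71.844 = 0.54799 mol → 0.54799 mol Fe, 0.54799 mol O.
SiO2: 49.08/60.083 = 0.81687 mol → 0.81687 mol Si, 1.63374 mol O.
Total oxygen = 2.45292 mol. Normalization factor = 6/2.45292 = 2.44606.
Si per 6 O = 0.81687 × 2.44606 = 1.998.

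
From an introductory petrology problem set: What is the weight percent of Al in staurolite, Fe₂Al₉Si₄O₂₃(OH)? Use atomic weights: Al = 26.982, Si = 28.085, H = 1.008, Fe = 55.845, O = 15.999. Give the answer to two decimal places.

Formula mass = 2*55.845 + 9*26.982 + 4*28.085 + 24*15.999 + 1*1.008 = 851.852 g/mol, of which 242.838 g is Al.
So Al makes up 242.838/851.852 = 0.2851 of the mass, i.e. 28.51%.

28.51 weight percent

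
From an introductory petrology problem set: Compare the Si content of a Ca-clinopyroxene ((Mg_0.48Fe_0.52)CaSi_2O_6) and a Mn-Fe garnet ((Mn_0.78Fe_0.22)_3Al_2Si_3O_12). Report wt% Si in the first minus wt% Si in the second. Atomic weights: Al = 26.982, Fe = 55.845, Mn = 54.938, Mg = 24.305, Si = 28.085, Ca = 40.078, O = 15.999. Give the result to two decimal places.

M((Mg_0.48Fe_0.52)CaSi_2O_6) = 232.948 g/mol, so wt% Si = 56.170/232.948 × 100 = 24.11%.
M((Mn_0.78Fe_0.22)_3Al_2Si_3O_12) = 495.620 g/mol, so wt% Si = 84.255/495.620 × 100 = 17.00%.
24.11 − 17.00 = 7.11 pp.

7.11 percentage points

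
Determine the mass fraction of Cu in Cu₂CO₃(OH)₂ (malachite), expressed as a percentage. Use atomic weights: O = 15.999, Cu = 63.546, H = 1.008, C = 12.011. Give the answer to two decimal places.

57.48 wt%

Formula mass = 2·63.546 + 1·12.011 + 5·15.999 + 2·1.008 = 221.114 g/mol, of which 127.092 g is Cu.
So Cu makes up 127.092/221.114 = 0.5748 of the mass, i.e. 57.48%.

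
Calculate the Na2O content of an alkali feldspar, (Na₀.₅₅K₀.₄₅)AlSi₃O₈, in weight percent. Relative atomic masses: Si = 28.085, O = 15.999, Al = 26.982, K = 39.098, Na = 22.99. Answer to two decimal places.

M((Na₀.₅₅K₀.₄₅)AlSi₃O₈) = 269.468 g/mol; M(Na2O) = 61.979 g/mol.
Moles Na2O per formula unit = 0.55 Na ÷ 2 = 0.2750.
Na2O fraction = (0.2750 × 61.979) / 269.468 = 17.044/269.468 = 0.0633.

6.33 wt%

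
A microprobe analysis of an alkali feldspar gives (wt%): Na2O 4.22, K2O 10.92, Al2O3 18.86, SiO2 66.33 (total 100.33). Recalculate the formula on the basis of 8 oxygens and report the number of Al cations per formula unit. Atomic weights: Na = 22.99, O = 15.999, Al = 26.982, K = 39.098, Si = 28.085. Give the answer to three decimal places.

1.004 Al apfu

Na2O: 4.22/61.979 = 0.06809 mol → 0.13618 mol Na, 0.06809 mol O.
K2O: 10.92/94.195 = 0.11593 mol → 0.23186 mol K, 0.11593 mol O.
Al2O3: 18.86/101.961 = 0.18497 mol → 0.36994 mol Al, 0.55491 mol O.
SiO2: 66.33/60.083 = 1.10397 mol → 1.10397 mol Si, 2.20794 mol O.
Total oxygen = 2.94687 mol. Normalization factor = 8/2.94687 = 2.71474.
Al per 8 O = 0.36994 × 2.71474 = 1.004.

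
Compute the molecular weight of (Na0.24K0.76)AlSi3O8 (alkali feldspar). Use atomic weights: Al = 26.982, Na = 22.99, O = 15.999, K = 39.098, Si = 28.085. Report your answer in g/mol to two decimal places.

M = 0.24(22.99) + 0.76(39.098) + 1(26.982) + 3(28.085) + 8(15.999)

274.46 g/mol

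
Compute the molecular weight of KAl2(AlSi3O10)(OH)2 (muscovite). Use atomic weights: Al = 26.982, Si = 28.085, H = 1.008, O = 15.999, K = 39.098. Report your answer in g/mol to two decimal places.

K: 1 × 39.098 = 39.0980
Al: 3 × 26.982 = 80.9460
Si: 3 × 28.085 = 84.2550
O: 12 × 15.999 = 191.9880
H: 2 × 1.008 = 2.0160
Summing the contributions gives the formula mass.

398.30 g/mol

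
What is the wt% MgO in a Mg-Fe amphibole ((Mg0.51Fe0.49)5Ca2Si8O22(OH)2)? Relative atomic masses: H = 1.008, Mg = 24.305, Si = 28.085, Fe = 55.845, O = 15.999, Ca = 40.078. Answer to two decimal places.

Molar mass of (Mg0.51Fe0.49)5Ca2Si8O22(OH)2 = 2.55*24.305 + 2.45*55.845 + 2*40.078 + 8*28.085 + 24*15.999 + 2*1.008 = 889.626 g/mol.
Each formula unit contains 2.55 Mg, equivalent to 2.55/1 = 2.5500 mol MgO.
M(MgO) = 1×24.305 + 1×15.999 = 40.304 g/mol.
Mass of MgO per formula unit = 2.5500 × 40.304 = 102.775 g.
MgO wt% = 102.775 / 889.626 × 100 = 11.55%.

11.55 wt%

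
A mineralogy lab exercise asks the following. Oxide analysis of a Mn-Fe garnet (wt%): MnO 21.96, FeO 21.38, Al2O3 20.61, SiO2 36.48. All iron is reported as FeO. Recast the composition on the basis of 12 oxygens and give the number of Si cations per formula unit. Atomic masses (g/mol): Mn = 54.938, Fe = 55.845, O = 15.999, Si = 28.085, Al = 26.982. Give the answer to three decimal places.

21.96 wt% MnO ÷ 70.937 g/mol = 0.30957 mol, giving 0.30957 Mn and 0.30957 O.
21.38 wt% FeO ÷ 71.844 g/mol = 0.29759 mol, giving 0.29759 Fe and 0.29759 O.
20.61 wt% Al2O3 ÷ 101.961 g/mol = 0.20214 mol, giving 0.40428 Al and 0.60642 O.
36.48 wt% SiO2 ÷ 60.083 g/mol = 0.60716 mol, giving 0.60716 Si and 1.21432 O.
Oxygen sums to 2.42790; scaling by 12/2.42790 = 4.94254 puts the formula on 12 O.
Si: 0.60716 × 4.94254 = 3.001 atoms per formula unit.

3.001 Si apfu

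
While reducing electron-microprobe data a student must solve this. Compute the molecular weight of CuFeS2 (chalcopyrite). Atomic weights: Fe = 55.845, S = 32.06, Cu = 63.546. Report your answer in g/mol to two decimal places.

183.51 g/mol

Cu: 1 × 63.546 = 63.5460
Fe: 1 × 55.845 = 55.8450
S: 2 × 32.06 = 64.1200
Summing the contributions gives the formula mass.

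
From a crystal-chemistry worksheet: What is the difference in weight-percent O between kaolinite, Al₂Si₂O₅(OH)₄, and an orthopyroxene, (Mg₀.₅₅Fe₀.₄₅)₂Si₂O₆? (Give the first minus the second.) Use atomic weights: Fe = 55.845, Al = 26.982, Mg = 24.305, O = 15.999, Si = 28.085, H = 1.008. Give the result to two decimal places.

M(Al₂Si₂O₅(OH)₄) = 258.157 g/mol, so wt% O = 143.991/258.157 × 100 = 55.78%.
M((Mg₀.₅₅Fe₀.₄₅)₂Si₂O₆) = 229.160 g/mol, so wt% O = 95.994/229.160 × 100 = 41.89%.
55.78 − 41.89 = 13.89 pp.

13.89 percentage points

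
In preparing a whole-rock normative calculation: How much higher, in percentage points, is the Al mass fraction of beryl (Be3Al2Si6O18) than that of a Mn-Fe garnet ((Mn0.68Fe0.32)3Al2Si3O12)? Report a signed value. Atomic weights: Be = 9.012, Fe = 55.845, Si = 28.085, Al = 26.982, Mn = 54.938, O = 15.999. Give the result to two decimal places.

-0.84 percentage points

M(Be3Al2Si6O18) = 537.492 g/mol, so wt% Al = 53.964/537.492 × 100 = 10.04%.
M((Mn0.68Fe0.32)3Al2Si3O12) = 495.892 g/mol, so wt% Al = 53.964/495.892 × 100 = 10.88%.
10.04 − 10.88 = -0.84 pp.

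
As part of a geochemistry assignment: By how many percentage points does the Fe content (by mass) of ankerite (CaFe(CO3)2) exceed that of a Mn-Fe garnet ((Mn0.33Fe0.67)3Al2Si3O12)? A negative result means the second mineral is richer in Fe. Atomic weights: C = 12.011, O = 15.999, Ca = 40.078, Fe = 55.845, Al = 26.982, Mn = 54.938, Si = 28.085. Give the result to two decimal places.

3.27 percentage points

Fe in CaFe(CO3)2: molar mass 215.939 g/mol; 1×55.845 = 55.845 g → 25.86 wt%.
Fe in (Mn0.33Fe0.67)3Al2Si3O12: molar mass 496.844 g/mol; 2.01×55.845 = 112.248 g → 22.59 wt%.
Difference = 25.86 − 22.59 = 3.27 percentage points.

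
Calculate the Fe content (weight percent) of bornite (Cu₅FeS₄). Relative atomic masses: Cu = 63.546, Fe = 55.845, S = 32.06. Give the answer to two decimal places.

M(Cu₅FeS₄) = 501.815 g/mol.
Fe contributes 1 × 55.845 = 55.845 g per mole.
55.845/501.815 = 0.1113 → 11.13%.

11.13 weight percent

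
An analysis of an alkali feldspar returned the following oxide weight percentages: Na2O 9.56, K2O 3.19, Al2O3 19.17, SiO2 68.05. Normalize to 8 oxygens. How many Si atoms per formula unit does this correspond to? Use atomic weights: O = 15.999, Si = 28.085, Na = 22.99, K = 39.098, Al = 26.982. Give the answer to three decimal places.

3.003 Si apfu

Na2O (M=61.979): mol = 0.15425; Na = 0.30850, O = 0.15425.
K2O (M=94.195): mol = 0.03387; K = 0.06774, O = 0.03387.
Al2O3 (M=101.961): mol = 0.18801; Al = 0.37602, O = 0.56403.
SiO2 (M=60.083): mol = 1.13260; Si = 1.13260, O = 2.26520.
ΣO = 3.01735; factor = 8/ΣO = 2.65133.
Si apfu = 1.13260 × 2.65133 = 3.003.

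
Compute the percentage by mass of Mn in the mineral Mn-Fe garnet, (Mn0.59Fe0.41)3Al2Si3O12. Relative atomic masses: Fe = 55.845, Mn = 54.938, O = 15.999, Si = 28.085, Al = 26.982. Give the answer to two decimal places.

19.60 mass %

Formula mass = 1.77*54.938 + 1.23*55.845 + 2*26.982 + 3*28.085 + 12*15.999 = 496.137 g/mol, of which 97.240 g is Mn.
So Mn makes up 97.240/496.137 = 0.1960 of the mass, i.e. 19.60%.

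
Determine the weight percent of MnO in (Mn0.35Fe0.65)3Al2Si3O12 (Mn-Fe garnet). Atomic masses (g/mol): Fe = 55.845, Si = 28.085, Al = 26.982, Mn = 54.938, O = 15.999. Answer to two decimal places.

M((Mn0.35Fe0.65)3Al2Si3O12) = 496.790 g/mol; M(MnO) = 70.937 g/mol.
Moles MnO per formula unit = 1.05 Mn ÷ 1 = 1.0500.
MnO fraction = (1.0500 × 70.937) / 496.790 = 74.484/496.790 = 0.1499.

14.99 wt%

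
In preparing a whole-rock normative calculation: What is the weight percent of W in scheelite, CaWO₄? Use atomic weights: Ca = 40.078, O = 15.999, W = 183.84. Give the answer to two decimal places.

Molar mass of CaWO₄: 1·40.078 + 1·183.84 + 4·15.999 = 287.914 g/mol.
Mass of W per formula unit: 1 × 183.84 = 183.840 g.
Weight fraction W = 183.840 / 287.914 = 0.6385.

63.85 wt%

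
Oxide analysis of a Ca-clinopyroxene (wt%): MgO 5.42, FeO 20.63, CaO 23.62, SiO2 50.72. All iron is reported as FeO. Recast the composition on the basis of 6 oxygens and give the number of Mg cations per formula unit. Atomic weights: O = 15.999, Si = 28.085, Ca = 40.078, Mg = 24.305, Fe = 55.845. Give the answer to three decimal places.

0.319 Mg apfu

MgO: 5.42/40.304 = 0.13448 mol → 0.13448 mol Mg, 0.13448 mol O.
FeO: 20.63/71.844 = 0.28715 mol → 0.28715 mol Fe, 0.28715 mol O.
CaO: 23.62/56.077 = 0.42121 mol → 0.42121 mol Ca, 0.42121 mol O.
SiO2: 50.72/60.083 = 0.84417 mol → 0.84417 mol Si, 1.68834 mol O.
Total oxygen = 2.53118 mol. Normalization factor = 6/2.53118 = 2.37044.
Mg per 6 O = 0.13448 × 2.37044 = 0.319.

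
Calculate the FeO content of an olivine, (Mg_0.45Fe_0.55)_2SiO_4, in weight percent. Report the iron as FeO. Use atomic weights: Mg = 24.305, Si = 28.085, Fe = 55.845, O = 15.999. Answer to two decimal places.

45.06 wt%

M((Mg_0.45Fe_0.55)_2SiO_4) = 175.385 g/mol; M(FeO) = 71.844 g/mol.
Moles FeO per formula unit = 1.10 Fe ÷ 1 = 1.1000.
FeO fraction = (1.1000 × 71.844) / 175.385 = 79.028/175.385 = 0.4506.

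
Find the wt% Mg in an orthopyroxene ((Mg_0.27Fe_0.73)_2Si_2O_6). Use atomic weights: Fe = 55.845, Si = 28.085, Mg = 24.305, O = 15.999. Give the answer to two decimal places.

5.32 weight percent

M((Mg_0.27Fe_0.73)_2Si_2O_6) = 246.822 g/mol.
Mg contributes 0.54 × 24.305 = 13.125 g per mole.
13.125/246.822 = 0.0532 → 5.32%.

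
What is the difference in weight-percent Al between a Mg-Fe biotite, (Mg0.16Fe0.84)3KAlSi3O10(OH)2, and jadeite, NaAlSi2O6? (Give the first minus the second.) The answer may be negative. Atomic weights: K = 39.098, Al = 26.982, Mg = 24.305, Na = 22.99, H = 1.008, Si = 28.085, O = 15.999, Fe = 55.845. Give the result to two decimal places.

-7.92 percentage points

M((Mg0.16Fe0.84)3KAlSi3O10(OH)2) = 496.735 g/mol, so wt% Al = 26.982/496.735 × 100 = 5.43%.
M(NaAlSi2O6) = 202.136 g/mol, so wt% Al = 26.982/202.136 × 100 = 13.35%.
5.43 − 13.35 = -7.92 pp.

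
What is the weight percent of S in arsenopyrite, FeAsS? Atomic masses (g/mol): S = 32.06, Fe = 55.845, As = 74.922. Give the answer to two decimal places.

Molar mass of FeAsS: 1×55.845 + 1×74.922 + 1×32.06 = 162.827 g/mol.
Mass of S per formula unit: 1 × 32.06 = 32.060 g.
Weight fraction S = 32.060 / 162.827 = 0.1969.

19.69 mass %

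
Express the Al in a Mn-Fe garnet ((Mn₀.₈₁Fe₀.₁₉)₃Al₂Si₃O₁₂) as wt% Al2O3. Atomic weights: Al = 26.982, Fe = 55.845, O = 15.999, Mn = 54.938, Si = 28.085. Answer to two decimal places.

Molar mass of (Mn₀.₈₁Fe₀.₁₉)₃Al₂Si₃O₁₂ = 2.43·54.938 + 0.57·55.845 + 2·26.982 + 3·28.085 + 12·15.999 = 495.538 g/mol.
Each formula unit contains 2 Al, equivalent to 2/2 = 1.0000 mol Al2O3.
M(Al2O3) = 2×26.982 + 3×15.999 = 101.961 g/mol.
Mass of Al2O3 per formula unit = 1.0000 × 101.961 = 101.961 g.
Al2O3 wt% = 101.961 / 495.538 × 100 = 20.58%.

20.58 wt%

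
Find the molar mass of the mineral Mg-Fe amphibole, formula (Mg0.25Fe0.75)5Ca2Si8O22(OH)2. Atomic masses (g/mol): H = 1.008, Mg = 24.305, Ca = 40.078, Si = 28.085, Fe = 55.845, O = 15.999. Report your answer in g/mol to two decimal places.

The formula mass is the sum 1.25·24.305 + 3.75·55.845 + 2·40.078 + 8·28.085 + 24·15.999 + 2·1.008.

930.63 g/mol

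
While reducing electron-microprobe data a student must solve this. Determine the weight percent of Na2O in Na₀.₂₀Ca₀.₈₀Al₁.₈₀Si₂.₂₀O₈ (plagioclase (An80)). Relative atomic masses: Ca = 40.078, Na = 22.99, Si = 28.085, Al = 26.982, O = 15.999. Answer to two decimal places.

Formula mass = 275.007 g/mol.
0.20 Na → 0.1000 mol Na2O per formula unit; M(Na2O) = 61.979, so Na2O mass = 6.198 g.
6.198/275.007 × 100 = 2.25 wt%.

2.25 wt%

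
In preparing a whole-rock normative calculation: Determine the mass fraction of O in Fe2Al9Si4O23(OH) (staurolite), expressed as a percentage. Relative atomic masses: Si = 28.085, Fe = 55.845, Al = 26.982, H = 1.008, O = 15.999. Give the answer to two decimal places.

Formula mass = 2*55.845 + 9*26.982 + 4*28.085 + 24*15.999 + 1*1.008 = 851.852 g/mol, of which 383.976 g is O.
So O makes up 383.976/851.852 = 0.4508 of the mass, i.e. 45.08%.

45.08 weight percent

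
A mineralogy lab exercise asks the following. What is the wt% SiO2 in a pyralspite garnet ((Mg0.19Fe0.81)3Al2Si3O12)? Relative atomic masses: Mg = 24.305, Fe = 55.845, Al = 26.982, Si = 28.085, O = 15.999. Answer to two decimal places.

37.57 wt%

Formula mass = 479.764 g/mol.
3 Si → 3.0000 mol SiO2 per formula unit; M(SiO2) = 60.083, so SiO2 mass = 180.249 g.
180.249/479.764 × 100 = 37.57 wt%.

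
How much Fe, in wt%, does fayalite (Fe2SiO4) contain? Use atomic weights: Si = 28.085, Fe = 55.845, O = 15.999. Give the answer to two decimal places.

Formula mass = 2·55.845 + 1·28.085 + 4·15.999 = 203.771 g/mol, of which 111.690 g is Fe.
So Fe makes up 111.690/203.771 = 0.5481 of the mass, i.e. 54.81%.

54.81 wt%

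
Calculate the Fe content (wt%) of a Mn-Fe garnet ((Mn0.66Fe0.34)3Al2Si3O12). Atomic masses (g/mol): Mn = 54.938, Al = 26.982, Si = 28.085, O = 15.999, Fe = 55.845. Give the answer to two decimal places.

11.49 wt%

M((Mn0.66Fe0.34)3Al2Si3O12) = 495.946 g/mol.
Fe contributes 1.02 × 55.845 = 56.962 g per mole.
56.962/495.946 = 0.1149 → 11.49%.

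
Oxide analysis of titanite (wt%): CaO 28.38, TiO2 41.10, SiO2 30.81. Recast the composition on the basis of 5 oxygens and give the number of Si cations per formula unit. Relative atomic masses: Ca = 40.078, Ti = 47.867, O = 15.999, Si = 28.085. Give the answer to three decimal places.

1.001 Si apfu

CaO: 28.38/56.077 = 0.50609 mol → 0.50609 mol Ca, 0.50609 mol O.
TiO2: 41.10/79.865 = 0.51462 mol → 0.51462 mol Ti, 1.02924 mol O.
SiO2: 30.81/60.083 = 0.51279 mol → 0.51279 mol Si, 1.02558 mol O.
Total oxygen = 2.56091 mol. Normalization factor = 5/2.56091 = 1.95243.
Si per 5 O = 0.51279 × 1.95243 = 1.001.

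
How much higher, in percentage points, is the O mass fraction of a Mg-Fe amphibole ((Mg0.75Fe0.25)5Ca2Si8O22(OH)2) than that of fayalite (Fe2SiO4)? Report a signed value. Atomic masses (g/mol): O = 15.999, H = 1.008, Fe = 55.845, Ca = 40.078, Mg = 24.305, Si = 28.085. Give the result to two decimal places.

O in (Mg0.75Fe0.25)5Ca2Si8O22(OH)2: molar mass 851.778 g/mol; 24×15.999 = 383.976 g → 45.08 wt%.
O in Fe2SiO4: molar mass 203.771 g/mol; 4×15.999 = 63.996 g → 31.41 wt%.
Difference = 45.08 − 31.41 = 13.67 percentage points.

13.67 percentage points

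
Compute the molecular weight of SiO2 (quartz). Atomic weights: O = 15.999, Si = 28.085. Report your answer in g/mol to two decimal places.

M = 1·28.085 + 2·15.999

60.08 g/mol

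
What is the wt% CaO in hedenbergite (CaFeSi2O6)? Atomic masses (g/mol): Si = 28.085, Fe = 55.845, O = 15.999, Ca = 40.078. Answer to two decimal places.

Formula mass = 248.087 g/mol.
1 Ca → 1.0000 mol CaO per formula unit; M(CaO) = 56.077, so CaO mass = 56.077 g.
56.077/248.087 × 100 = 22.60 wt%.

22.60 wt%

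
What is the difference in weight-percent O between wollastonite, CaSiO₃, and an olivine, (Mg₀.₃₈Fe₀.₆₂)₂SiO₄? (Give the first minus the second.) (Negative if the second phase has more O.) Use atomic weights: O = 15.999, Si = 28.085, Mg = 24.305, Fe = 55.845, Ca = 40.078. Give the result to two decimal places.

First mineral: 47.997 g O in 116.160 g formula = 41.32 wt% O.
Second mineral: 63.996 g O in 179.801 g formula = 35.59 wt% O.
41.32% − 35.59% gives a difference of 5.73 percentage points.

5.73 percentage points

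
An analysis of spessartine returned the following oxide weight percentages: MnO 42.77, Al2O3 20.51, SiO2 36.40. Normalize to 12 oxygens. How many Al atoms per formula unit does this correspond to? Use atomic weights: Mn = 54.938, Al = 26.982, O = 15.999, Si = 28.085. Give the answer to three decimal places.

42.77 wt% MnO ÷ 70.937 g/mol = 0.60293 mol, giving 0.60293 Mn and 0.60293 O.
20.51 wt% Al2O3 ÷ 101.961 g/mol = 0.20116 mol, giving 0.40232 Al and 0.60348 O.
36.40 wt% SiO2 ÷ 60.083 g/mol = 0.60583 mol, giving 0.60583 Si and 1.21166 O.
Oxygen sums to 2.41807; scaling by 12/2.41807 = 4.96264 puts the formula on 12 O.
Al: 0.40232 × 4.96264 = 1.997 atoms per formula unit.

1.997 Al apfu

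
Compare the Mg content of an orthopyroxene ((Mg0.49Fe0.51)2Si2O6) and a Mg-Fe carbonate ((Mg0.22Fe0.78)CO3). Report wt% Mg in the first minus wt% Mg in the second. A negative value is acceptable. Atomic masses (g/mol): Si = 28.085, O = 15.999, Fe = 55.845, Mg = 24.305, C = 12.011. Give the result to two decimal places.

5.32 percentage points

Mg in (Mg0.49Fe0.51)2Si2O6: molar mass 232.945 g/mol; 0.98×24.305 = 23.819 g → 10.23 wt%.
Mg in (Mg0.22Fe0.78)CO3: molar mass 108.914 g/mol; 0.22×24.305 = 5.347 g → 4.91 wt%.
Difference = 10.23 − 4.91 = 5.32 percentage points.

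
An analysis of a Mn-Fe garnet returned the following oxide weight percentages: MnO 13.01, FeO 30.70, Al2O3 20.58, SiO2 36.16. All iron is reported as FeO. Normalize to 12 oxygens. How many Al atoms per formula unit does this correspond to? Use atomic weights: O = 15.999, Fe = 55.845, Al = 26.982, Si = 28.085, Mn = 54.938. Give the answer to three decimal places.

2.002 Al apfu

MnO (M=70.937): mol = 0.18340; Mn = 0.18340, O = 0.18340.
FeO (M=71.844): mol = 0.42731; Fe = 0.42731, O = 0.42731.
Al2O3 (M=101.961): mol = 0.20184; Al = 0.40368, O = 0.60552.
SiO2 (M=60.083): mol = 0.60183; Si = 0.60183, O = 1.20366.
ΣO = 2.41989; factor = 12/ΣO = 4.95890.
Al apfu = 0.40368 × 4.95890 = 2.002.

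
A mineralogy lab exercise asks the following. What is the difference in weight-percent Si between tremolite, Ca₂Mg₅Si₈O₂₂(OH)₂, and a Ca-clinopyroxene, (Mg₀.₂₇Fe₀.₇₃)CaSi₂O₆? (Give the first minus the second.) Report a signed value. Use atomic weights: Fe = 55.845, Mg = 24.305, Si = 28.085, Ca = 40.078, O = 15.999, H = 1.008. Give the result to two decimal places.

4.21 percentage points

First mineral: 224.680 g Si in 812.353 g formula = 27.66 wt% Si.
Second mineral: 56.170 g Si in 239.571 g formula = 23.45 wt% Si.
27.66% − 23.45% gives a difference of 4.21 percentage points.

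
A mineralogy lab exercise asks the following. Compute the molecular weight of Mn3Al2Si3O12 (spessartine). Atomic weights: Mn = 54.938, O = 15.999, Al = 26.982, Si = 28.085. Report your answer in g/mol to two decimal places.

Mn: 3 × 54.938 = 164.8140
Al: 2 × 26.982 = 53.9640
Si: 3 × 28.085 = 84.2550
O: 12 × 15.999 = 191.9880
Summing the contributions gives the formula mass.

495.02 g/mol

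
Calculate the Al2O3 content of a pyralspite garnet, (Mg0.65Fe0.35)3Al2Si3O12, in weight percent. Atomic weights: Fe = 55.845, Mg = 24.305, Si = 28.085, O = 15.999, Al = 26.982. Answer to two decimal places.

Molar mass of (Mg0.65Fe0.35)3Al2Si3O12 = 1.95*24.305 + 1.05*55.845 + 2*26.982 + 3*28.085 + 12*15.999 = 436.239 g/mol.
Each formula unit contains 2 Al, equivalent to 2/2 = 1.0000 mol Al2O3.
M(Al2O3) = 2×26.982 + 3×15.999 = 101.961 g/mol.
Mass of Al2O3 per formula unit = 1.0000 × 101.961 = 101.961 g.
Al2O3 wt% = 101.961 / 436.239 × 100 = 23.37%.

23.37 wt%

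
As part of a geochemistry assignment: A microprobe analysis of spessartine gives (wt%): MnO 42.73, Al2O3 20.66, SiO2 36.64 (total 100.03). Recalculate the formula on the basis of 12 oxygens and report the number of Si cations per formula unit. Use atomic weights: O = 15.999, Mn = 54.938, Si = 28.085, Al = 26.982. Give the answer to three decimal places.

3.012 Si apfu

42.73 wt% MnO ÷ 70.937 g/mol = 0.60237 mol, giving 0.60237 Mn and 0.60237 O.
20.66 wt% Al2O3 ÷ 101.961 g/mol = 0.20263 mol, giving 0.40526 Al and 0.60789 O.
36.64 wt% SiO2 ÷ 60.083 g/mol = 0.60982 mol, giving 0.60982 Si and 1.21964 O.
Oxygen sums to 2.42990; scaling by 12/2.42990 = 4.93847 puts the formula on 12 O.
Si: 0.60982 × 4.93847 = 3.012 atoms per formula unit.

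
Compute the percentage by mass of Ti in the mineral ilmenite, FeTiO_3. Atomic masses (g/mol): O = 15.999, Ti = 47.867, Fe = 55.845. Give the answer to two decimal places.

Formula mass = 1·55.845 + 1·47.867 + 3·15.999 = 151.709 g/mol, of which 47.867 g is Ti.
So Ti makes up 47.867/151.709 = 0.3155 of the mass, i.e. 31.55%.

31.55 wt%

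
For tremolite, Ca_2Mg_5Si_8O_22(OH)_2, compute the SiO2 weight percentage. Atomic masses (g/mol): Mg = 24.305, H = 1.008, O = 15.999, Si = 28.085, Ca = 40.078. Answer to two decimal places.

Formula mass = 812.353 g/mol.
8 Si → 8.0000 mol SiO2 per formula unit; M(SiO2) = 60.083, so SiO2 mass = 480.664 g.
480.664/812.353 × 100 = 59.17 wt%.

59.17 wt%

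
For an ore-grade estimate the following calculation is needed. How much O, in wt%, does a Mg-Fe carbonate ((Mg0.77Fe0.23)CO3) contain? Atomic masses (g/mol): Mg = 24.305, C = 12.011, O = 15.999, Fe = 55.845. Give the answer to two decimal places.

Molar mass of (Mg0.77Fe0.23)CO3: 0.77×24.305 + 0.23×55.845 + 1×12.011 + 3×15.999 = 91.567 g/mol.
Mass of O per formula unit: 3 × 15.999 = 47.997 g.
Weight fraction O = 47.997 / 91.567 = 0.5242.

52.42 wt%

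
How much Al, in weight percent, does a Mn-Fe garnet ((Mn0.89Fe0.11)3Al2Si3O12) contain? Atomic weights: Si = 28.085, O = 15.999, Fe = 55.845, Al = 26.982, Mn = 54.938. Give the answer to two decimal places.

Formula mass = 2.67·54.938 + 0.33·55.845 + 2·26.982 + 3·28.085 + 12·15.999 = 495.320 g/mol, of which 53.964 g is Al.
So Al makes up 53.964/495.320 = 0.1089 of the mass, i.e. 10.89%.

10.89 weight percent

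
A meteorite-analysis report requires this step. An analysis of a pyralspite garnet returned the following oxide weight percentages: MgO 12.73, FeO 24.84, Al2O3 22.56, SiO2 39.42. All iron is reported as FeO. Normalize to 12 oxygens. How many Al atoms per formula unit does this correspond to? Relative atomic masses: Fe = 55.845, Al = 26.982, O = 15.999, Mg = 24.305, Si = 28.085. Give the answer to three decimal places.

2.013 Al apfu

MgO: 12.73/40.304 = 0.31585 mol → 0.31585 mol Mg, 0.31585 mol O.
FeO: 24.84/71.844 = 0.34575 mol → 0.34575 mol Fe, 0.34575 mol O.
Al2O3: 22.56/101.961 = 0.22126 mol → 0.44252 mol Al, 0.66378 mol O.
SiO2: 39.42/60.083 = 0.65609 mol → 0.65609 mol Si, 1.31218 mol O.
Total oxygen = 2.63756 mol. Normalization factor = 12/2.63756 = 4.54966.
Al per 12 O = 0.44252 × 4.54966 = 2.013.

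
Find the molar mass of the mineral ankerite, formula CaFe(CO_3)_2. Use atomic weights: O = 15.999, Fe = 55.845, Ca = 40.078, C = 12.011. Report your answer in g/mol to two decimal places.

215.94 g/mol

Ca: 1 × 40.078 = 40.0780
Fe: 1 × 55.845 = 55.8450
C: 2 × 12.011 = 24.0220
O: 6 × 15.999 = 95.9940
Summing the contributions gives the formula mass.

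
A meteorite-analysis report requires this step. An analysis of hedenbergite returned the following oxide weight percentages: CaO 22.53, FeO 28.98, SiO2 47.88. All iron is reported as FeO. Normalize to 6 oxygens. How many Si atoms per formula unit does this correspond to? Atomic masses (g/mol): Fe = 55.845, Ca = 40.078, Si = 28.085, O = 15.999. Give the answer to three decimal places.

CaO: 22.53/56.077 = 0.40177 mol → 0.40177 mol Ca, 0.40177 mol O.
FeO: 28.98/71.844 = 0.40337 mol → 0.40337 mol Fe, 0.40337 mol O.
SiO2: 47.88/60.083 = 0.79690 mol → 0.79690 mol Si, 1.59380 mol O.
Total oxygen = 2.39894 mol. Normalization factor = 6/2.39894 = 2.50110.
Si per 6 O = 0.79690 × 2.50110 = 1.993.

1.993 Si apfu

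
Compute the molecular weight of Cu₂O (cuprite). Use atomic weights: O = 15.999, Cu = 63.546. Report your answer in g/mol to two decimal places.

M = 2×63.546 + 1×15.999

143.09 g/mol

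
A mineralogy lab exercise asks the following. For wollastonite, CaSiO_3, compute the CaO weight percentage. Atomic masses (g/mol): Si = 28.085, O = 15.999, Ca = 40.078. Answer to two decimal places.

48.28 wt%

Formula mass = 116.160 g/mol.
1 Ca → 1.0000 mol CaO per formula unit; M(CaO) = 56.077, so CaO mass = 56.077 g.
56.077/116.160 × 100 = 48.28 wt%.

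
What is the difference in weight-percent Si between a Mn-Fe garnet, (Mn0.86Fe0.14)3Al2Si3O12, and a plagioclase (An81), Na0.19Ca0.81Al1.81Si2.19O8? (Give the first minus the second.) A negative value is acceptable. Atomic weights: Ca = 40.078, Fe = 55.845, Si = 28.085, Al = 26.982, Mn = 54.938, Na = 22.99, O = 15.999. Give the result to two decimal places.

Si in (Mn0.86Fe0.14)3Al2Si3O12: molar mass 495.402 g/mol; 3×28.085 = 84.255 g → 17.01 wt%.
Si in Na0.19Ca0.81Al1.81Si2.19O8: molar mass 275.167 g/mol; 2.19×28.085 = 61.506 g → 22.35 wt%.
Difference = 17.01 − 22.35 = -5.34 percentage points.

-5.34 percentage points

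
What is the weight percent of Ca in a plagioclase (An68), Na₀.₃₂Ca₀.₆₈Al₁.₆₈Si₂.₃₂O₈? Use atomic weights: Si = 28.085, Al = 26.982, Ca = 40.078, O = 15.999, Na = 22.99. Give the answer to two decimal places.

9.98 wt%

Molar mass of Na₀.₃₂Ca₀.₆₈Al₁.₆₈Si₂.₃₂O₈: 0.32×22.99 + 0.68×40.078 + 1.68×26.982 + 2.32×28.085 + 8×15.999 = 273.089 g/mol.
Mass of Ca per formula unit: 0.68 × 40.078 = 27.253 g.
Weight fraction Ca = 27.253 / 273.089 = 0.0998.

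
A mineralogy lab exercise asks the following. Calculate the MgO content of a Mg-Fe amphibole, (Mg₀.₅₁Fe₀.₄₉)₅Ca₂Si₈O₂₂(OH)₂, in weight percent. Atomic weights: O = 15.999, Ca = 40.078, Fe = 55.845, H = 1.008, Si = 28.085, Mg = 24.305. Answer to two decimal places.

11.55 wt%

Formula mass = 889.626 g/mol.
2.55 Mg → 2.5500 mol MgO per formula unit; M(MgO) = 40.304, so MgO mass = 102.775 g.
102.775/889.626 × 100 = 11.55 wt%.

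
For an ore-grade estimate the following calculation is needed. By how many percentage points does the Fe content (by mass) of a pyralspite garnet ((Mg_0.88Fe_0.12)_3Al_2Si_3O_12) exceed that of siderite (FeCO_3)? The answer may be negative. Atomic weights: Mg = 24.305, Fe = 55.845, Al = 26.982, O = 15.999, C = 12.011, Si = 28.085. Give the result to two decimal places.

M((Mg_0.88Fe_0.12)_3Al_2Si_3O_12) = 414.476 g/mol, so wt% Fe = 20.104/414.476 × 100 = 4.85%.
M(FeCO_3) = 115.853 g/mol, so wt% Fe = 55.845/115.853 × 100 = 48.20%.
4.85 − 48.20 = -43.35 pp.

-43.35 percentage points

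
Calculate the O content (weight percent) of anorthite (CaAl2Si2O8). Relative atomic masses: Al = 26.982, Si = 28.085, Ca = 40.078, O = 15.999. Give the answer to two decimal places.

46.01 weight percent

Formula mass = 1×40.078 + 2×26.982 + 2×28.085 + 8×15.999 = 278.204 g/mol, of which 127.992 g is O.
So O makes up 127.992/278.204 = 0.4601 of the mass, i.e. 46.01%.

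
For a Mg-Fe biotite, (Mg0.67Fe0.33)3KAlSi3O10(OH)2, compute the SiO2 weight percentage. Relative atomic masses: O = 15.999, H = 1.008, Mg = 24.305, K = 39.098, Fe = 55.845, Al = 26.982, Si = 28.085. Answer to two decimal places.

Formula mass = 448.479 g/mol.
3 Si → 3.0000 mol SiO2 per formula unit; M(SiO2) = 60.083, so SiO2 mass = 180.249 g.
180.249/448.479 × 100 = 40.19 wt%.

40.19 wt%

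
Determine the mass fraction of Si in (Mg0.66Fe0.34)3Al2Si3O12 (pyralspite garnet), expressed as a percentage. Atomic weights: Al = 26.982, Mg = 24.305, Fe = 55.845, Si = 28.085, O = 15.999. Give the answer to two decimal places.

19.36 weight percent

Formula mass = 1.98×24.305 + 1.02×55.845 + 2×26.982 + 3×28.085 + 12×15.999 = 435.293 g/mol, of which 84.255 g is Si.
So Si makes up 84.255/435.293 = 0.1936 of the mass, i.e. 19.36%.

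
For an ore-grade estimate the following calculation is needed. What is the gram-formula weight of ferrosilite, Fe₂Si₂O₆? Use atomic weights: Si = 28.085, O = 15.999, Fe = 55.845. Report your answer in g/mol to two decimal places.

263.85 g/mol

Fe: 2 × 55.845 = 111.6900
Si: 2 × 28.085 = 56.1700
O: 6 × 15.999 = 95.9940
Summing the contributions gives the formula mass.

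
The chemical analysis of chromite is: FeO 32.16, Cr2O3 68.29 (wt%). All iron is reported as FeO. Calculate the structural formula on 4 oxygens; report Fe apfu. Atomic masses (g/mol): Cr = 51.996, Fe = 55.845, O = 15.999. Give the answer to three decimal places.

0.997 Fe apfu

FeO: 32.16/71.844 = 0.44764 mol → 0.44764 mol Fe, 0.44764 mol O.
Cr2O3: 68.29/151.989 = 0.44931 mol → 0.89862 mol Cr, 1.34793 mol O.
Total oxygen = 1.79557 mol. Normalization factor = 4/1.79557 = 2.22770.
Fe per 4 O = 0.44764 × 2.22770 = 0.997.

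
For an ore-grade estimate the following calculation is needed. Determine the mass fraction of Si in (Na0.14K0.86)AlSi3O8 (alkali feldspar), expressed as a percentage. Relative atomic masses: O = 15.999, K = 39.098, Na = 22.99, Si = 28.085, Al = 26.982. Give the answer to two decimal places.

30.52 weight percent

Molar mass of (Na0.14K0.86)AlSi3O8: 0.14·22.99 + 0.86·39.098 + 1·26.982 + 3·28.085 + 8·15.999 = 276.072 g/mol.
Mass of Si per formula unit: 3 × 28.085 = 84.255 g.
Weight fraction Si = 84.255 / 276.072 = 0.3052.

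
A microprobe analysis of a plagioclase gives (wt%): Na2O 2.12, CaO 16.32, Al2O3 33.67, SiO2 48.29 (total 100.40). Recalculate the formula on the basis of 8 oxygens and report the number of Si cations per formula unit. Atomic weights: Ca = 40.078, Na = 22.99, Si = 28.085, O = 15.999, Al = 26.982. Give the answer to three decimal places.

2.199 Si apfu

Na2O: 2.12/61.979 = 0.03421 mol → 0.06842 mol Na, 0.03421 mol O.
CaO: 16.32/56.077 = 0.29103 mol → 0.29103 mol Ca, 0.29103 mol O.
Al2O3: 33.67/101.961 = 0.33022 mol → 0.66044 mol Al, 0.99066 mol O.
SiO2: 48.29/60.083 = 0.80372 mol → 0.80372 mol Si, 1.60744 mol O.
Total oxygen = 2.92334 mol. Normalization factor = 8/2.92334 = 2.73660.
Si per 8 O = 0.80372 × 2.73660 = 2.199.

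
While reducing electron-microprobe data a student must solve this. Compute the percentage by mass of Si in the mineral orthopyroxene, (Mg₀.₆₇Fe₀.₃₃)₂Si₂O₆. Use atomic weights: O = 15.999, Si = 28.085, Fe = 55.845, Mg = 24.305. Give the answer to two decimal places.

25.35 mass %

Molar mass of (Mg₀.₆₇Fe₀.₃₃)₂Si₂O₆: 1.34·24.305 + 0.66·55.845 + 2·28.085 + 6·15.999 = 221.590 g/mol.
Mass of Si per formula unit: 2 × 28.085 = 56.170 g.
Weight fraction Si = 56.170 / 221.590 = 0.2535.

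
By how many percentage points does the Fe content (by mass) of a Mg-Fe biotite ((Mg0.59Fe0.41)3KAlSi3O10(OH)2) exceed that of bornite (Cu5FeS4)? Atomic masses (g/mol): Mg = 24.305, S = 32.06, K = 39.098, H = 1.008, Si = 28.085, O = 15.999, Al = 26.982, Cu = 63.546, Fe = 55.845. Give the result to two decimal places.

3.93 percentage points

Fe in (Mg0.59Fe0.41)3KAlSi3O10(OH)2: molar mass 456.048 g/mol; 1.23×55.845 = 68.689 g → 15.06 wt%.
Fe in Cu5FeS4: molar mass 501.815 g/mol; 1×55.845 = 55.845 g → 11.13 wt%.
Difference = 15.06 − 11.13 = 3.93 percentage points.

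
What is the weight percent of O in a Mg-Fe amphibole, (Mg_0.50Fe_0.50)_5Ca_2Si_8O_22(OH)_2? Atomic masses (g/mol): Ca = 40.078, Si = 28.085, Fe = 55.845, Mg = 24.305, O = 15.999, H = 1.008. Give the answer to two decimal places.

43.09 weight percent

Molar mass of (Mg_0.50Fe_0.50)_5Ca_2Si_8O_22(OH)_2: 2.50×24.305 + 2.50×55.845 + 2×40.078 + 8×28.085 + 24×15.999 + 2×1.008 = 891.203 g/mol.
Mass of O per formula unit: 24 × 15.999 = 383.976 g.
Weight fraction O = 383.976 / 891.203 = 0.4309.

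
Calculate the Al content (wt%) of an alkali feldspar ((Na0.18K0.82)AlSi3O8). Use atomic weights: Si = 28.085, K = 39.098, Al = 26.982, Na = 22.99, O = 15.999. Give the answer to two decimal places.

9.80 wt%

M((Na0.18K0.82)AlSi3O8) = 275.428 g/mol.
Al contributes 1 × 26.982 = 26.982 g per mole.
26.982/275.428 = 0.0980 → 9.80%.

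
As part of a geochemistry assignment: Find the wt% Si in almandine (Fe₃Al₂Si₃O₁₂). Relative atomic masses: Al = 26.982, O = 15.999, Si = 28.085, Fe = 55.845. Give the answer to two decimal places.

16.93 weight percent

Molar mass of Fe₃Al₂Si₃O₁₂: 3·55.845 + 2·26.982 + 3·28.085 + 12·15.999 = 497.742 g/mol.
Mass of Si per formula unit: 3 × 28.085 = 84.255 g.
Weight fraction Si = 84.255 / 497.742 = 0.1693.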